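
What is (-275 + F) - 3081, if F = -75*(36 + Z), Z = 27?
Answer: -8081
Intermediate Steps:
F = -4725 (F = -75*(36 + 27) = -75*63 = -4725)
(-275 + F) - 3081 = (-275 - 4725) - 3081 = -5000 - 3081 = -8081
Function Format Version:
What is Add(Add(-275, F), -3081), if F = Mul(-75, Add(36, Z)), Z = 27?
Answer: -8081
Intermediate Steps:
F = -4725 (F = Mul(-75, Add(36, 27)) = Mul(-75, 63) = -4725)
Add(Add(-275, F), -3081) = Add(Add(-275, -4725), -3081) = Add(-5000, -3081) = -8081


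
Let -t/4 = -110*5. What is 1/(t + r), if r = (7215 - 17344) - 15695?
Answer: -1/23624 ≈ -4.2330e-5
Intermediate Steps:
t = 2200 (t = -(-440)*5 = -4*(-550) = 2200)
r = -25824 (r = -10129 - 15695 = -25824)
1/(t + r) = 1/(2200 - 25824) = 1/(-23624) = -1/23624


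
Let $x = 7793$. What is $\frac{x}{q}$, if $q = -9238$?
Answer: $- \frac{7793}{9238} \approx -0.84358$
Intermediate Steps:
$\frac{x}{q} = \frac{7793}{-9238} = 7793 \left(- \frac{1}{9238}\right) = - \frac{7793}{9238}$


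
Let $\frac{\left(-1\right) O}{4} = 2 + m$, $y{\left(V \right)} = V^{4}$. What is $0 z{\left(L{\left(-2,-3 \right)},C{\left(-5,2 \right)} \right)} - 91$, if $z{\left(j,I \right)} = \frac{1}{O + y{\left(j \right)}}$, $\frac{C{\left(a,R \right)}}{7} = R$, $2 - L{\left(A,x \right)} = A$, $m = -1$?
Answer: $-91$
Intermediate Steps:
$L{\left(A,x \right)} = 2 - A$
$C{\left(a,R \right)} = 7 R$
$O = -4$ ($O = - 4 \left(2 - 1\right) = \left(-4\right) 1 = -4$)
$z{\left(j,I \right)} = \frac{1}{-4 + j^{4}}$
$0 z{\left(L{\left(-2,-3 \right)},C{\left(-5,2 \right)} \right)} - 91 = \frac{0}{-4 + \left(2 - -2\right)^{4}} - 91 = \frac{0}{-4 + \left(2 + 2\right)^{4}} - 91 = \frac{0}{-4 + 4^{4}} - 91 = \frac{0}{-4 + 256} - 91 = \frac{0}{252} - 91 = 0 \cdot \frac{1}{252} - 91 = 0 - 91 = -91$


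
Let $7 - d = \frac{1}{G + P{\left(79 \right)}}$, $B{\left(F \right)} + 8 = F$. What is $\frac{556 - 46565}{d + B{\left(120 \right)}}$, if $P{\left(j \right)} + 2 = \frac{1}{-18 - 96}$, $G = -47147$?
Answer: $- \frac{247297776883}{639623567} \approx -386.63$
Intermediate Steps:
$B{\left(F \right)} = -8 + F$
$P{\left(j \right)} = - \frac{229}{114}$ ($P{\left(j \right)} = -2 + \frac{1}{-18 - 96} = -2 + \frac{1}{-114} = -2 - \frac{1}{114} = - \frac{229}{114}$)
$d = \frac{37625023}{5374987}$ ($d = 7 - \frac{1}{-47147 - \frac{229}{114}} = 7 - \frac{1}{- \frac{5374987}{114}} = 7 - - \frac{114}{5374987} = 7 + \frac{114}{5374987} = \frac{37625023}{5374987} \approx 7.0$)
$\frac{556 - 46565}{d + B{\left(120 \right)}} = \frac{556 - 46565}{\frac{37625023}{5374987} + \left(-8 + 120\right)} = - \frac{46009}{\frac{37625023}{5374987} + 112} = - \frac{46009}{\frac{639623567}{5374987}} = \left(-46009\right) \frac{5374987}{639623567} = - \frac{247297776883}{639623567}$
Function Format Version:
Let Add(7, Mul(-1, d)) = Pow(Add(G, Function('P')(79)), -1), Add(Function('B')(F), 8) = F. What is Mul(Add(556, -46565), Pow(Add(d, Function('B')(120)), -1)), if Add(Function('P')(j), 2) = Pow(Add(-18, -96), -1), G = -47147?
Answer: Rational(-247297776883, 639623567) ≈ -386.63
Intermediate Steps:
Function('B')(F) = Add(-8, F)
Function('P')(j) = Rational(-229, 114) (Function('P')(j) = Add(-2, Pow(Add(-18, -96), -1)) = Add(-2, Pow(-114, -1)) = Add(-2, Rational(-1, 114)) = Rational(-229, 114))
d = Rational(37625023, 5374987) (d = Add(7, Mul(-1, Pow(Add(-47147, Rational(-229, 114)), -1))) = Add(7, Mul(-1, Pow(Rational(-5374987, 114), -1))) = Add(7, Mul(-1, Rational(-114, 5374987))) = Add(7, Rational(114, 5374987)) = Rational(37625023, 5374987) ≈ 7.0000)
Mul(Add(556, -46565), Pow(Add(d, Function('B')(120)), -1)) = Mul(Add(556, -46565), Pow(Add(Rational(37625023, 5374987), Add(-8, 120)), -1)) = Mul(-46009, Pow(Add(Rational(37625023, 5374987), 112), -1)) = Mul(-46009, Pow(Rational(639623567, 5374987), -1)) = Mul(-46009, Rational(5374987, 639623567)) = Rational(-247297776883, 639623567)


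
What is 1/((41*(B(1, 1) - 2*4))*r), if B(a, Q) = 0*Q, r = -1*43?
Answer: 1/14104 ≈ 7.0902e-5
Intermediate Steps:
r = -43
B(a, Q) = 0
1/((41*(B(1, 1) - 2*4))*r) = 1/((41*(0 - 2*4))*(-43)) = 1/((41*(0 - 8))*(-43)) = 1/((41*(-8))*(-43)) = 1/(-328*(-43)) = 1/14104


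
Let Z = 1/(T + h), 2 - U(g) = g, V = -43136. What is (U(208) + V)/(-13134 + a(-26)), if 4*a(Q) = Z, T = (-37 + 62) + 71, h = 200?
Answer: 51316928/15550655 ≈ 3.3000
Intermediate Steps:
U(g) = 2 - g
T = 96 (T = 25 + 71 = 96)
Z = 1/296 (Z = 1/(96 + 200) = 1/296 ≈ 0.0033784)
a(Q) = 1/1184 (a(Q) = (1/4)*(1/296) = 1/1184)
(U(208) + V)/(-13134 + a(-26)) = ((2 - 1*208) - 43136)/(-13134 + 1/1184) = ((2 - 208) - 43136)/(-15550655/1184) = (-206 - 43136)*(-1184/15550655) = -43342*(-1184/15550655) = 51316928/15550655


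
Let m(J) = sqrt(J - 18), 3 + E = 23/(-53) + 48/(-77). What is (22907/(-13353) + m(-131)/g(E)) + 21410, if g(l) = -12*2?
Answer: 285864823/13353 - I*sqrt(149)/24 ≈ 21408.0 - 0.50861*I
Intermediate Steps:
E = -16558/4081 (E = -3 + (23/(-53) + 48/(-77)) = -3 + (23*(-1/53) + 48*(-1/77)) = -3 + (-23/53 - 48/77) = -3 - 4315/4081 = -16558/4081 ≈ -4.0573)
g(l) = -24
m(J) = sqrt(-18 + J)
(22907/(-13353) + m(-131)/g(E)) + 21410 = (22907/(-13353) + sqrt(-18 - 131)/(-24)) + 21410 = (22907*(-1/13353) + sqrt(-149)*(-1/24)) + 21410 = (-22907/13353 + (I*sqrt(149))*(-1/24)) + 21410 = (-22907/13353 - I*sqrt(149)/24) + 21410 = 285864823/13353 - I*sqrt(149)/24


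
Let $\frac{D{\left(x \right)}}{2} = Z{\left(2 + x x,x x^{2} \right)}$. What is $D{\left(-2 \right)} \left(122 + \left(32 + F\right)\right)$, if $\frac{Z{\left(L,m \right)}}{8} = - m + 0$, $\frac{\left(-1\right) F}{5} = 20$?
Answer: $6912$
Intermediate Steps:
$F = -100$ ($F = \left(-5\right) 20 = -100$)
$Z{\left(L,m \right)} = - 8 m$ ($Z{\left(L,m \right)} = 8 \left(- m + 0\right) = 8 \left(- m\right) = - 8 m$)
$D{\left(x \right)} = - 16 x^{3}$ ($D{\left(x \right)} = 2 \left(- 8 x x^{2}\right) = 2 \left(- 8 x^{3}\right) = - 16 x^{3}$)
$D{\left(-2 \right)} \left(122 + \left(32 + F\right)\right) = - 16 \left(-2\right)^{3} \left(122 + \left(32 - 100\right)\right) = \left(-16\right) \left(-8\right) \left(122 - 68\right) = 128 \cdot 54 = 6912$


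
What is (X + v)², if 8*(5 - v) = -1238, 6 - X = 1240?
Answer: 18464209/16 ≈ 1.1540e+6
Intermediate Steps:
X = -1234 (X = 6 - 1*1240 = 6 - 1240 = -1234)
v = 639/4 (v = 5 - ⅛*(-1238) = 5 + 619/4 = 639/4 ≈ 159.75)
(X + v)² = (-1234 + 639/4)² = (-4297/4)² = 18464209/16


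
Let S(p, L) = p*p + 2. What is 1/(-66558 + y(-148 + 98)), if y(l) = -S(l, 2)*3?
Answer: -1/74064 ≈ -1.3502e-5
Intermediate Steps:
S(p, L) = 2 + p**2 (S(p, L) = p**2 + 2 = 2 + p**2)
y(l) = -6 - 3*l**2 (y(l) = -(2 + l**2)*3 = (-2 - l**2)*3 = -6 - 3*l**2)
1/(-66558 + y(-148 + 98)) = 1/(-66558 + (-6 - 3*(-148 + 98)**2)) = 1/(-66558 + (-6 - 3*(-50)**2)) = 1/(-66558 + (-6 - 3*2500)) = 1/(-66558 + (-6 - 7500)) = 1/(-66558 - 7506) = 1/(-74064) = -1/74064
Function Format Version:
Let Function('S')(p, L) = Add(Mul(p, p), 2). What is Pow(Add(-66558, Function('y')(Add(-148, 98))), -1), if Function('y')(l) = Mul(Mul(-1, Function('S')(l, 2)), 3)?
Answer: Rational(-1, 74064) ≈ -1.3502e-5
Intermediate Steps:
Function('S')(p, L) = Add(2, Pow(p, 2)) (Function('S')(p, L) = Add(Pow(p, 2), 2) = Add(2, Pow(p, 2)))
Function('y')(l) = Add(-6, Mul(-3, Pow(l, 2))) (Function('y')(l) = Mul(Mul(-1, Add(2, Pow(l, 2))), 3) = Mul(Add(-2, Mul(-1, Pow(l, 2))), 3) = Add(-6, Mul(-3, Pow(l, 2))))
Pow(Add(-66558, Function('y')(Add(-148, 98))), -1) = Pow(Add(-66558, Add(-6, Mul(-3, Pow(Add(-148, 98), 2)))), -1) = Pow(Add(-66558, Add(-6, Mul(-3, Pow(-50, 2)))), -1) = Pow(Add(-66558, Add(-6, Mul(-3, 2500))), -1) = Pow(Add(-66558, Add(-6, -7500)), -1) = Pow(Add(-66558, -7506), -1) = Pow(-74064, -1) = Rational(-1, 74064)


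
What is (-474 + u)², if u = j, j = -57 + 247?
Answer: 80656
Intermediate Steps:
j = 190
u = 190
(-474 + u)² = (-474 + 190)² = (-284)² = 80656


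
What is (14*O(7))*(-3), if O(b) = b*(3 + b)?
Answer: -2940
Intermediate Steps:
(14*O(7))*(-3) = (14*(7*(3 + 7)))*(-3) = (14*(7*10))*(-3) = (14*70)*(-3) = 980*(-3) = -2940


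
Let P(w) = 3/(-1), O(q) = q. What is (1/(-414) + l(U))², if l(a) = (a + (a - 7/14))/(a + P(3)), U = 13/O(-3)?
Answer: 1067089/685584 ≈ 1.5565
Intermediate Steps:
P(w) = -3 (P(w) = 3*(-1) = -3)
U = -13/3 (U = 13/(-3) = 13*(-⅓) = -13/3 ≈ -4.3333)
l(a) = (-½ + 2*a)/(-3 + a) (l(a) = (a + (a - 7/14))/(a - 3) = (a + (a - 7*1/14))/(-3 + a) = (a + (a - ½))/(-3 + a) = (a + (-½ + a))/(-3 + a) = (-½ + 2*a)/(-3 + a))
(1/(-414) + l(U))² = (1/(-414) + (-1 + 4*(-13/3))/(2*(-3 - 13/3)))² = (-1/414 + (-1 - 52/3)/(2*(-22/3)))² = (-1/414 + (½)*(-3/22)*(-55/3))² = (-1/414 + 5/4)² = (1033/828)² = 1067089/685584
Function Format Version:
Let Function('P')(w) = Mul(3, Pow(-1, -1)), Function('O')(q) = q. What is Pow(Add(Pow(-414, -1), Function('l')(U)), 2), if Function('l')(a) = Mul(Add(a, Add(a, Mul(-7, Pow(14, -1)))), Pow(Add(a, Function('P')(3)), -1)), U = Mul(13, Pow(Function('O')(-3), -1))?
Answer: Rational(1067089, 685584) ≈ 1.5565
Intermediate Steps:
Function('P')(w) = -3 (Function('P')(w) = Mul(3, -1) = -3)
U = Rational(-13, 3) (U = Mul(13, Pow(-3, -1)) = Mul(13, Rational(-1, 3)) = Rational(-13, 3) ≈ -4.3333)
Function('l')(a) = Mul(Pow(Add(-3, a), -1), Add(Rational(-1, 2), Mul(2, a))) (Function('l')(a) = Mul(Add(a, Add(a, Mul(-7, Pow(14, -1)))), Pow(Add(a, -3), -1)) = Mul(Add(a, Add(a, Mul(-7, Rational(1, 14)))), Pow(Add(-3, a), -1)) = Mul(Add(a, Add(a, Rational(-1, 2))), Pow(Add(-3, a), -1)) = Mul(Add(a, Add(Rational(-1, 2), a)), Pow(Add(-3, a), -1)) = Mul(Add(Rational(-1, 2), Mul(2, a)), Pow(Add(-3, a), -1)) = Mul(Pow(Add(-3, a), -1), Add(Rational(-1, 2), Mul(2, a))))
Pow(Add(Pow(-414, -1), Function('l')(U)), 2) = Pow(Add(Pow(-414, -1), Mul(Rational(1, 2), Pow(Add(-3, Rational(-13, 3)), -1), Add(-1, Mul(4, Rational(-13, 3))))), 2) = Pow(Add(Rational(-1, 414), Mul(Rational(1, 2), Pow(Rational(-22, 3), -1), Add(-1, Rational(-52, 3)))), 2) = Pow(Add(Rational(-1, 414), Mul(Rational(1, 2), Rational(-3, 22), Rational(-55, 3))), 2) = Pow(Add(Rational(-1, 414), Rational(5, 4)), 2) = Pow(Rational(1033, 828), 2) = Rational(1067089, 685584)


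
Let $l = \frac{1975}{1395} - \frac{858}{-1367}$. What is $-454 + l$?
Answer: $- \frac{172373075}{381393} \approx -451.96$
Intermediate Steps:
$l = \frac{779347}{381393}$ ($l = 1975 \cdot \frac{1}{1395} - - \frac{858}{1367} = \frac{395}{279} + \frac{858}{1367} = \frac{779347}{381393} \approx 2.0434$)
$-454 + l = -454 + \frac{779347}{381393} = - \frac{172373075}{381393}$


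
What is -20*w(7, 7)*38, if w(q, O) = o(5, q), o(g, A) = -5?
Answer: 3800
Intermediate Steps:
w(q, O) = -5
-20*w(7, 7)*38 = -20*(-5)*38 = 100*38 = 3800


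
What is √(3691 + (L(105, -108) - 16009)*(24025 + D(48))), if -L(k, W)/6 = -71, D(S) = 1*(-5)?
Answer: I*√374299969 ≈ 19347.0*I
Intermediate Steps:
D(S) = -5
L(k, W) = 426 (L(k, W) = -6*(-71) = 426)
√(3691 + (L(105, -108) - 16009)*(24025 + D(48))) = √(3691 + (426 - 16009)*(24025 - 5)) = √(3691 - 15583*24020) = √(3691 - 374303660) = √(-374299969) = I*√374299969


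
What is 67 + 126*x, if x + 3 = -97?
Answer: -12533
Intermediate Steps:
x = -100 (x = -3 - 97 = -100)
67 + 126*x = 67 + 126*(-100) = 67 - 12600 = -12533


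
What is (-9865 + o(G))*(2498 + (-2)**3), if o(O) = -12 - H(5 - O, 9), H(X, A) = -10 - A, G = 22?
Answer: -24546420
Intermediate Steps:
o(O) = 7 (o(O) = -12 - (-10 - 1*9) = -12 - (-10 - 9) = -12 - 1*(-19) = -12 + 19 = 7)
(-9865 + o(G))*(2498 + (-2)**3) = (-9865 + 7)*(2498 + (-2)**3) = -9858*(2498 - 8) = -9858*2490 = -24546420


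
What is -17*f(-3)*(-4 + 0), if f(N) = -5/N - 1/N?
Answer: 136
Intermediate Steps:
f(N) = -6/N
-17*f(-3)*(-4 + 0) = -17*(-6/(-3))*(-4 + 0) = -17*(-6*(-⅓))*(-4) = -34*(-4) = -17*(-8) = 136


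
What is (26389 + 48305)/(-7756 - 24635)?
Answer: -422/183 ≈ -2.3060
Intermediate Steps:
(26389 + 48305)/(-7756 - 24635) = 74694/(-32391) = 74694*(-1/32391) = -422/183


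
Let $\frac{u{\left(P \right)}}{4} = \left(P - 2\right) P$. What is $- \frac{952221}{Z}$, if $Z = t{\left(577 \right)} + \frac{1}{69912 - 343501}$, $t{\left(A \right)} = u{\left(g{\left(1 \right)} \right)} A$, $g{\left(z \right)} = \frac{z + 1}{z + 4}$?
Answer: $\frac{6512929779225}{10103094617} \approx 644.65$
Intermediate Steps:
$g{\left(z \right)} = \frac{1 + z}{4 + z}$
$u{\left(P \right)} = 4 P \left(-2 + P\right)$ ($u{\left(P \right)} = 4 \left(P - 2\right) P = 4 \left(-2 + P\right) P = 4 P \left(-2 + P\right)$)
$t{\left(A \right)} = - \frac{64 A}{25}$ ($t{\left(A \right)} = 4 \frac{1 + 1}{4 + 1} \left(-2 + \frac{1 + 1}{4 + 1}\right) A = 4 \cdot \frac{1}{5} \cdot 2 \left(-2 + \frac{1}{5} \cdot 2\right) A = 4 \cdot \frac{2}{5} \left(-2 + \frac{2}{5}\right) A = 4 \cdot \frac{2}{5} \left(- \frac{8}{5}\right) A = - \frac{64 A}{25}$)
$Z = - \frac{10103094617}{6839725}$ ($Z = \left(- \frac{64}{25}\right) 577 + \frac{1}{69912 - 343501} = - \frac{36928}{25} + \frac{1}{-273589} = - \frac{36928}{25} - \frac{1}{273589} = - \frac{10103094617}{6839725} \approx -1477.1$)
$- \frac{952221}{Z} = - \frac{952221}{- \frac{10103094617}{6839725}} = \left(-952221\right) \left(- \frac{6839725}{10103094617}\right) = \frac{6512929779225}{10103094617}$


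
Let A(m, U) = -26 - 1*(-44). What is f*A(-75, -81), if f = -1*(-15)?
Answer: 270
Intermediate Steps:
A(m, U) = 18 (A(m, U) = -26 + 44 = 18)
f = 15
f*A(-75, -81) = 15*18 = 270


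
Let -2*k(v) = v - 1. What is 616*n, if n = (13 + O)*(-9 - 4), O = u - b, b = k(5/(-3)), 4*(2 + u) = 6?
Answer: -268268/3 ≈ -89423.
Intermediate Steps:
u = -1/2 (u = -2 + (1/4)*6 = -2 + 3/2 = -1/2 ≈ -0.50000)
k(v) = 1/2 - v/2 (k(v) = -(v - 1)/2 = -(-1 + v)/2 = 1/2 - v/2)
b = 4/3 (b = 1/2 - 5/(2*(-3)) = 1/2 - 5*(-1)/(2*3) = 1/2 - 1/2*(-5/3) = 1/2 + 5/6 = 4/3 ≈ 1.3333)
O = -11/6 (O = -1/2 - 1*4/3 = -1/2 - 4/3 = -11/6 ≈ -1.8333)
n = -871/6 (n = (13 - 11/6)*(-9 - 4) = (67/6)*(-13) = -871/6 ≈ -145.17)
616*n = 616*(-871/6) = -268268/3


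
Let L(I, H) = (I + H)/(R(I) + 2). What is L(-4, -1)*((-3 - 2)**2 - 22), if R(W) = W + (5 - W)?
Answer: -15/7 ≈ -2.1429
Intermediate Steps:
R(W) = 5
L(I, H) = H/7 + I/7 (L(I, H) = (I + H)/(5 + 2) = (H + I)/7 = (H + I)*(1/7) = H/7 + I/7)
L(-4, -1)*((-3 - 2)**2 - 22) = ((1/7)*(-1) + (1/7)*(-4))*((-3 - 2)**2 - 22) = (-1/7 - 4/7)*((-5)**2 - 22) = -5*(25 - 22)/7 = -5/7*3 = -15/7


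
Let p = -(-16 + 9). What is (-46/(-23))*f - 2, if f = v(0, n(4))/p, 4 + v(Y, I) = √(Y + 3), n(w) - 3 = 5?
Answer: -22/7 + 2*√3/7 ≈ -2.6480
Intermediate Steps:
n(w) = 8 (n(w) = 3 + 5 = 8)
p = 7 (p = -1*(-7) = 7)
v(Y, I) = -4 + √(3 + Y) (v(Y, I) = -4 + √(Y + 3) = -4 + √(3 + Y))
f = -4/7 + √3/7 (f = (-4 + √(3 + 0))/7 = (-4 + √3)*(⅐) = -4/7 + √3/7 ≈ -0.32399)
(-46/(-23))*f - 2 = (-46/(-23))*(-4/7 + √3/7) - 2 = (-46*(-1/23))*(-4/7 + √3/7) - 2 = 2*(-4/7 + √3/7) - 2 = (-8/7 + 2*√3/7) - 2 = -22/7 + 2*√3/7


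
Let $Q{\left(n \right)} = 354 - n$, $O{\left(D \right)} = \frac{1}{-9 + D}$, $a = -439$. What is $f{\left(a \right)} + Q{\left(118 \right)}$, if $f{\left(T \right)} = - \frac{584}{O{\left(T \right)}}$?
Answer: $261868$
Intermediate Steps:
$f{\left(T \right)} = 5256 - 584 T$ ($f{\left(T \right)} = - \frac{584}{\frac{1}{-9 + T}} = - 584 \left(-9 + T\right) = 5256 - 584 T$)
$f{\left(a \right)} + Q{\left(118 \right)} = \left(5256 - -256376\right) + \left(354 - 118\right) = \left(5256 + 256376\right) + \left(354 - 118\right) = 261632 + 236 = 261868$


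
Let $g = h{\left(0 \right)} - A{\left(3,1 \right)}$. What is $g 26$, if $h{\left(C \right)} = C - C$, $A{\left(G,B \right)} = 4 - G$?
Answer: $-26$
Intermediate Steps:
$h{\left(C \right)} = 0$
$g = -1$ ($g = 0 - \left(4 - 3\right) = 0 - 1 = -1$)
$g 26 = \left(-1\right) 26 = -26$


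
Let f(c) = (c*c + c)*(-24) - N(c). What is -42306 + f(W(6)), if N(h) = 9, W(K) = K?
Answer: -43323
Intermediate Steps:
f(c) = -9 - 24*c - 24*c² (f(c) = (c*c + c)*(-24) - 1*9 = (c² + c)*(-24) - 9 = (c + c²)*(-24) - 9 = (-24*c - 24*c²) - 9 = -9 - 24*c - 24*c²)
-42306 + f(W(6)) = -42306 + (-9 - 24*6 - 24*6²) = -42306 + (-9 - 144 - 24*36) = -42306 + (-9 - 144 - 864) = -42306 - 1017 = -43323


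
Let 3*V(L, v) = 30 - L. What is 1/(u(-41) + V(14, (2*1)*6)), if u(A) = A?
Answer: -3/107 ≈ -0.028037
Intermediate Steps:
V(L, v) = 10 - L/3 (V(L, v) = (30 - L)/3 = 10 - L/3)
1/(u(-41) + V(14, (2*1)*6)) = 1/(-41 + (10 - 1/3*14)) = 1/(-41 + (10 - 14/3)) = 1/(-41 + 16/3) = 1/(-107/3) = -3/107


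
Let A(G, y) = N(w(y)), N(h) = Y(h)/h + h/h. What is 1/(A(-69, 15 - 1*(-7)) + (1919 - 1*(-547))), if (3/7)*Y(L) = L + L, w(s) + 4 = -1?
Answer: 3/7415 ≈ 0.00040459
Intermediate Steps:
w(s) = -5 (w(s) = -4 - 1 = -5)
Y(L) = 14*L/3 (Y(L) = 7*(L + L)/3 = 7*(2*L)/3 = 14*L/3)
N(h) = 17/3 (N(h) = (14*h/3)/h + h/h = 14/3 + 1 = 17/3)
A(G, y) = 17/3
1/(A(-69, 15 - 1*(-7)) + (1919 - 1*(-547))) = 1/(17/3 + (1919 - 1*(-547))) = 1/(17/3 + (1919 + 547)) = 1/(17/3 + 2466) = 1/(7415/3) = 3/7415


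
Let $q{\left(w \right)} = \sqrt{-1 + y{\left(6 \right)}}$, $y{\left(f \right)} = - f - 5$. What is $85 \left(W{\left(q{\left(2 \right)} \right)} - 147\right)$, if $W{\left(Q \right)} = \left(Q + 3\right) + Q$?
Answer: $-12240 + 340 i \sqrt{3} \approx -12240.0 + 588.9 i$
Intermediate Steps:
$y{\left(f \right)} = -5 - f$
$q{\left(w \right)} = 2 i \sqrt{3}$ ($q{\left(w \right)} = \sqrt{-1 - 11} = \sqrt{-12} = 2 i \sqrt{3}$)
$W{\left(Q \right)} = 3 + 2 Q$ ($W{\left(Q \right)} = \left(3 + Q\right) + Q = 3 + 2 Q$)
$85 \left(W{\left(q{\left(2 \right)} \right)} - 147\right) = 85 \left(\left(3 + 2 \cdot 2 i \sqrt{3}\right) - 147\right) = 85 \left(\left(3 + 4 i \sqrt{3}\right) - 147\right) = 85 \left(-144 + 4 i \sqrt{3}\right) = -12240 + 340 i \sqrt{3}$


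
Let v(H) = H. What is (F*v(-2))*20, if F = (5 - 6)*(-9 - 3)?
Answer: -480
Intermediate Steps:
F = 12 (F = -1*(-12) = 12)
(F*v(-2))*20 = (12*(-2))*20 = -24*20 = -480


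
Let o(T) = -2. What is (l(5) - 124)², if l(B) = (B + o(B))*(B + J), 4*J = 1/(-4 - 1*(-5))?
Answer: 187489/16 ≈ 11718.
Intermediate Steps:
J = ¼ (J = 1/(4*(-4 - 1*(-5))) = 1/(4*(-4 + 5)) = (¼)/1 = (¼)*1 = ¼ ≈ 0.25000)
l(B) = (-2 + B)*(¼ + B) (l(B) = (B - 2)*(B + ¼) = (-2 + B)*(¼ + B))
(l(5) - 124)² = ((-½ + 5² - 7/4*5) - 124)² = ((-½ + 25 - 35/4) - 124)² = (63/4 - 124)² = (-433/4)² = 187489/16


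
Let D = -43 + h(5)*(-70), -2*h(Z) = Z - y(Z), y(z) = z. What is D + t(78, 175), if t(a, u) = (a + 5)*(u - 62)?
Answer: 9336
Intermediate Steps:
h(Z) = 0 (h(Z) = -(Z - Z)/2 = -½*0 = 0)
t(a, u) = (-62 + u)*(5 + a) (t(a, u) = (5 + a)*(-62 + u) = (-62 + u)*(5 + a))
D = -43 (D = -43 + 0*(-70) = -43 + 0 = -43)
D + t(78, 175) = -43 + (-310 - 62*78 + 5*175 + 78*175) = -43 + (-310 - 4836 + 875 + 13650) = -43 + 9379 = 9336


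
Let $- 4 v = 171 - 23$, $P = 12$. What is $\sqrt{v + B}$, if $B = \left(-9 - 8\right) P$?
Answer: $i \sqrt{241} \approx 15.524 i$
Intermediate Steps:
$v = -37$ ($v = - \frac{171 - 23}{4} = \left(- \frac{1}{4}\right) 148 = -37$)
$B = -204$ ($B = \left(-9 - 8\right) 12 = \left(-17\right) 12 = -204$)
$\sqrt{v + B} = \sqrt{-37 - 204} = \sqrt{-241} = i \sqrt{241}$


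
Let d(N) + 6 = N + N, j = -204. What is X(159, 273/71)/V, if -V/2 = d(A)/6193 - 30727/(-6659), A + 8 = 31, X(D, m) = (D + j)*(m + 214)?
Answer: 9567697579935/9019777094 ≈ 1060.7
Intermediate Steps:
X(D, m) = (-204 + D)*(214 + m) (X(D, m) = (D - 204)*(m + 214) = (-204 + D)*(214 + m))
A = 23 (A = -8 + 31 = 23)
d(N) = -6 + 2*N (d(N) = -6 + (N + N) = -6 + 2*N)
V = -381117342/41239187 (V = -2*((-6 + 2*23)/6193 - 30727/(-6659)) = -2*((-6 + 46)*(1/6193) - 30727*(-1/6659)) = -2*(40*(1/6193) + 30727/6659) = -2*(40/6193 + 30727/6659) = -2*190558671/41239187 = -381117342/41239187 ≈ -9.2416)
X(159, 273/71)/V = (-43656 - 55692/71 + 214*159 + 159*(273/71))/(-381117342/41239187) = (-43656 - 55692/71 + 34026 + 159*(273*(1/71)))*(-41239187/381117342) = (-43656 - 204*273/71 + 34026 + 159*(273/71))*(-41239187/381117342) = (-43656 - 55692/71 + 34026 + 43407/71)*(-41239187/381117342) = -696015/71*(-41239187/381117342) = 9567697579935/9019777094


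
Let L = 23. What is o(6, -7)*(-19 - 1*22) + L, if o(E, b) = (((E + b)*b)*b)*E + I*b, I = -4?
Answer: 10929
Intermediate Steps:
o(E, b) = -4*b + E*b**2*(E + b) (o(E, b) = (((E + b)*b)*b)*E - 4*b = ((b*(E + b))*b)*E - 4*b = (b**2*(E + b))*E - 4*b = E*b**2*(E + b) - 4*b = -4*b + E*b**2*(E + b))
o(6, -7)*(-19 - 1*22) + L = (-7*(-4 + 6*(-7)**2 - 7*6**2))*(-19 - 1*22) + 23 = (-7*(-4 + 6*49 - 7*36))*(-19 - 22) + 23 = -7*(-4 + 294 - 252)*(-41) + 23 = -7*38*(-41) + 23 = -266*(-41) + 23 = 10906 + 23 = 10929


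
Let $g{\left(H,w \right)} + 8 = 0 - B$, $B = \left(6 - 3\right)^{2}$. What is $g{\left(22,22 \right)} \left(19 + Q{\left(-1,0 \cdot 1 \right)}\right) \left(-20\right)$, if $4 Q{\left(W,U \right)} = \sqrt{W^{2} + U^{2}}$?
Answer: $6545$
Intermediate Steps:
$B = 9$ ($B = 3^{2} = 9$)
$g{\left(H,w \right)} = -17$ ($g{\left(H,w \right)} = -8 + \left(0 - 9\right) = -8 - 9 = -17$)
$Q{\left(W,U \right)} = \frac{\sqrt{U^{2} + W^{2}}}{4}$ ($Q{\left(W,U \right)} = \frac{\sqrt{W^{2} + U^{2}}}{4} = \frac{\sqrt{U^{2} + W^{2}}}{4}$)
$g{\left(22,22 \right)} \left(19 + Q{\left(-1,0 \cdot 1 \right)}\right) \left(-20\right) = - 17 \left(19 + \frac{\sqrt{\left(0 \cdot 1\right)^{2} + \left(-1\right)^{2}}}{4}\right) \left(-20\right) = - 17 \left(19 + \frac{\sqrt{0^{2} + 1}}{4}\right) \left(-20\right) = - 17 \left(19 + \frac{\sqrt{0 + 1}}{4}\right) \left(-20\right) = - 17 \left(19 + \frac{\sqrt{1}}{4}\right) \left(-20\right) = - 17 \left(19 + \frac{1}{4} \cdot 1\right) \left(-20\right) = - 17 \left(19 + \frac{1}{4}\right) \left(-20\right) = - 17 \cdot \frac{77}{4} \left(-20\right) = \left(-17\right) \left(-385\right) = 6545$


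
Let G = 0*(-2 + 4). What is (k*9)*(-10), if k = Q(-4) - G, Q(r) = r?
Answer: 360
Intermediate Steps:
G = 0 (G = 0*2 = 0)
k = -4 (k = -4 - 1*0 = -4 + 0 = -4)
(k*9)*(-10) = -4*9*(-10) = -36*(-10) = 360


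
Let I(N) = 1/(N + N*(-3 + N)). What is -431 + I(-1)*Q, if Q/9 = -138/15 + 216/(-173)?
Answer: -399929/865 ≈ -462.35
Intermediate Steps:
Q = -81342/865 (Q = 9*(-138/15 + 216/(-173)) = 9*(-138*1/15 + 216*(-1/173)) = 9*(-46/5 - 216/173) = 9*(-9038/865) = -81342/865 ≈ -94.037)
-431 + I(-1)*Q = -431 + (1/((-1)*(-2 - 1)))*(-81342/865) = -431 - 1/(-3)*(-81342/865) = -431 - 1*(-⅓)*(-81342/865) = -431 + (⅓)*(-81342/865) = -431 - 27114/865 = -399929/865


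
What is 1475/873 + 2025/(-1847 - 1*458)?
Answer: 326410/402453 ≈ 0.81105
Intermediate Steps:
1475/873 + 2025/(-1847 - 1*458) = 1475*(1/873) + 2025/(-1847 - 458) = 1475/873 + 2025/(-2305) = 1475/873 + 2025*(-1/2305) = 1475/873 - 405/461 = 326410/402453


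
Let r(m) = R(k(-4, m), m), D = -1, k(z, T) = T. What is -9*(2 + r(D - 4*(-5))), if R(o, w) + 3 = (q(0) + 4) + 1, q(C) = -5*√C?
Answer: -36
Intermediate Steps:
R(o, w) = 2 (R(o, w) = -3 + ((-5*√0 + 4) + 1) = -3 + ((-5*0 + 4) + 1) = -3 + ((0 + 4) + 1) = -3 + (4 + 1) = -3 + 5 = 2)
r(m) = 2
-9*(2 + r(D - 4*(-5))) = -9*(2 + 2) = -9*4 = -36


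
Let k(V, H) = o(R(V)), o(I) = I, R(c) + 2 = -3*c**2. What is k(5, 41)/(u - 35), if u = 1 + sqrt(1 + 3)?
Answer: 77/32 ≈ 2.4063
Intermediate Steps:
R(c) = -2 - 3*c**2
u = 3 (u = 1 + sqrt(4) = 1 + 2 = 3)
k(V, H) = -2 - 3*V**2
k(5, 41)/(u - 35) = (-2 - 3*5**2)/(3 - 35) = (-2 - 3*25)/(-32) = (-2 - 75)*(-1/32) = -77*(-1/32) = 77/32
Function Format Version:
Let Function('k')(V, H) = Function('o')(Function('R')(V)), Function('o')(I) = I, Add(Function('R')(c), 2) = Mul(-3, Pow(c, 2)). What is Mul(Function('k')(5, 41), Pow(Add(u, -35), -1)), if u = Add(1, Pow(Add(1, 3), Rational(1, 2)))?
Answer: Rational(77, 32) ≈ 2.4063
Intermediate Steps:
Function('R')(c) = Add(-2, Mul(-3, Pow(c, 2)))
u = 3 (u = Add(1, Pow(4, Rational(1, 2))) = Add(1, 2) = 3)
Function('k')(V, H) = Add(-2, Mul(-3, Pow(V, 2)))
Mul(Function('k')(5, 41), Pow(Add(u, -35), -1)) = Mul(Add(-2, Mul(-3, Pow(5, 2))), Pow(Add(3, -35), -1)) = Mul(Add(-2, Mul(-3, 25)), Pow(-32, -1)) = Mul(Add(-2, -75), Rational(-1, 32)) = Mul(-77, Rational(-1, 32)) = Rational(77, 32)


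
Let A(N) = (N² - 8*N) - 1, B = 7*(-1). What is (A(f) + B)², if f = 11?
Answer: 625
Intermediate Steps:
B = -7
A(N) = -1 + N² - 8*N
(A(f) + B)² = ((-1 + 11² - 8*11) - 7)² = ((-1 + 121 - 88) - 7)² = (32 - 7)² = 25² = 625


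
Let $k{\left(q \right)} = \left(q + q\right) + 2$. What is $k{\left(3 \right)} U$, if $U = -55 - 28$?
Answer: $-664$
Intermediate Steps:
$k{\left(q \right)} = 2 + 2 q$ ($k{\left(q \right)} = 2 q + 2 = 2 + 2 q$)
$U = -83$ ($U = -55 - 28 = -83$)
$k{\left(3 \right)} U = \left(2 + 2 \cdot 3\right) \left(-83\right) = \left(2 + 6\right) \left(-83\right) = 8 \left(-83\right) = -664$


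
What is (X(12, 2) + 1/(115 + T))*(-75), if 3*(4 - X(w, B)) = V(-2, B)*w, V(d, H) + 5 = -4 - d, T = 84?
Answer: -477675/199 ≈ -2400.4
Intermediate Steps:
V(d, H) = -9 - d (V(d, H) = -5 + (-4 - d) = -9 - d)
X(w, B) = 4 + 7*w/3 (X(w, B) = 4 - (-9 - 1*(-2))*w/3 = 4 - (-9 + 2)*w/3 = 4 - (-7)*w/3 = 4 + 7*w/3)
(X(12, 2) + 1/(115 + T))*(-75) = ((4 + (7/3)*12) + 1/(115 + 84))*(-75) = ((4 + 28) + 1/199)*(-75) = (32 + 1/199)*(-75) = (6369/199)*(-75) = -477675/199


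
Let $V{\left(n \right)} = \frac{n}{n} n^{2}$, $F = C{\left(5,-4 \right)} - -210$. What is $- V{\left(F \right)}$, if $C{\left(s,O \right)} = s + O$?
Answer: $-44521$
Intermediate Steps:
$C{\left(s,O \right)} = O + s$
$F = 211$ ($F = \left(-4 + 5\right) - -210 = 1 + 210 = 211$)
$V{\left(n \right)} = n^{2}$ ($V{\left(n \right)} = 1 n^{2} = n^{2}$)
$- V{\left(F \right)} = - 211^{2} = \left(-1\right) 44521 = -44521$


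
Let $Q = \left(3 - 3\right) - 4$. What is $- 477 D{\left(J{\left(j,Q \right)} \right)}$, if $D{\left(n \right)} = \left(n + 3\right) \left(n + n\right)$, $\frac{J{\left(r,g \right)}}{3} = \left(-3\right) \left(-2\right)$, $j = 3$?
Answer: $-360612$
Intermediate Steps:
$Q = -4$ ($Q = 0 - 4 = -4$)
$J{\left(r,g \right)} = 18$ ($J{\left(r,g \right)} = 3 \left(\left(-3\right) \left(-2\right)\right) = 3 \cdot 6 = 18$)
$D{\left(n \right)} = 2 n \left(3 + n\right)$ ($D{\left(n \right)} = \left(3 + n\right) 2 n = 2 n \left(3 + n\right)$)
$- 477 D{\left(J{\left(j,Q \right)} \right)} = - 477 \cdot 2 \cdot 18 \left(3 + 18\right) = - 477 \cdot 2 \cdot 18 \cdot 21 = \left(-477\right) 756 = -360612$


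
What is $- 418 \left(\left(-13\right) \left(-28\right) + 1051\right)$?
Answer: $-591470$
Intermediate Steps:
$- 418 \left(\left(-13\right) \left(-28\right) + 1051\right) = - 418 \left(364 + 1051\right) = \left(-418\right) 1415 = -591470$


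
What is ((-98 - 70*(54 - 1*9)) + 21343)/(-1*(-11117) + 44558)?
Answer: 3619/11135 ≈ 0.32501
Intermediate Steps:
((-98 - 70*(54 - 1*9)) + 21343)/(-1*(-11117) + 44558) = ((-98 - 70*(54 - 9)) + 21343)/(11117 + 44558) = ((-98 - 70*45) + 21343)/55675 = ((-98 - 3150) + 21343)*(1/55675) = (-3248 + 21343)*(1/55675) = 18095*(1/55675) = 3619/11135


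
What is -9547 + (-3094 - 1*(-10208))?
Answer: -2433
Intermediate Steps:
-9547 + (-3094 - 1*(-10208)) = -9547 + (-3094 + 10208) = -9547 + 7114 = -2433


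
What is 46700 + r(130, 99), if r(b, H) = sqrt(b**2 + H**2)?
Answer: 46700 + sqrt(26701) ≈ 46863.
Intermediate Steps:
r(b, H) = sqrt(H**2 + b**2)
46700 + r(130, 99) = 46700 + sqrt(99**2 + 130**2) = 46700 + sqrt(9801 + 16900) = 46700 + sqrt(26701)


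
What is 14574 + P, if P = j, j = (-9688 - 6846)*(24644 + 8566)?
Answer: -549079566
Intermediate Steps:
j = -549094140 (j = -16534*33210 = -549094140)
P = -549094140
14574 + P = 14574 - 549094140 = -549079566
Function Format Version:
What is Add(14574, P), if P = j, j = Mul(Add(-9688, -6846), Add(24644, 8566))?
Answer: -549079566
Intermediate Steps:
j = -549094140 (j = Mul(-16534, 33210) = -549094140)
P = -549094140
Add(14574, P) = Add(14574, -549094140) = -549079566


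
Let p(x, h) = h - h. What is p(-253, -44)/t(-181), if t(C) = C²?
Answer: 0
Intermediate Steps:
p(x, h) = 0
p(-253, -44)/t(-181) = 0/((-181)²) = 0/32761 = 0*(1/32761) = 0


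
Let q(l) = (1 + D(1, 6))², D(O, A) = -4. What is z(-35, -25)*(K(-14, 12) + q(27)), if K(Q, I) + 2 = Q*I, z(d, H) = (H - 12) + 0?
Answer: 5957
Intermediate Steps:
z(d, H) = -12 + H (z(d, H) = (-12 + H) + 0 = -12 + H)
q(l) = 9 (q(l) = (1 - 4)² = (-3)² = 9)
K(Q, I) = -2 + I*Q (K(Q, I) = -2 + Q*I = -2 + I*Q)
z(-35, -25)*(K(-14, 12) + q(27)) = (-12 - 25)*((-2 + 12*(-14)) + 9) = -37*((-2 - 168) + 9) = -37*(-170 + 9) = -37*(-161) = 5957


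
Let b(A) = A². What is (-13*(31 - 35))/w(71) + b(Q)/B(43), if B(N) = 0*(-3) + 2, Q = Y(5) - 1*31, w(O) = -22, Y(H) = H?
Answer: 3692/11 ≈ 335.64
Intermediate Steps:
Q = -26 (Q = 5 - 1*31 = 5 - 31 = -26)
B(N) = 2 (B(N) = 0 + 2 = 2)
(-13*(31 - 35))/w(71) + b(Q)/B(43) = -13*(31 - 35)/(-22) + (-26)²/2 = -13*(-4)*(-1/22) + 676*(½) = 52*(-1/22) + 338 = -26/11 + 338 = 3692/11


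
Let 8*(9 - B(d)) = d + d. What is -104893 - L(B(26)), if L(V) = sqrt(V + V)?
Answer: -104893 - sqrt(5) ≈ -1.0490e+5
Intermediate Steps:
B(d) = 9 - d/4 (B(d) = 9 - (d + d)/8 = 9 - d/4)
L(V) = sqrt(2)*sqrt(V) (L(V) = sqrt(2*V) = sqrt(2)*sqrt(V))
-104893 - L(B(26)) = -104893 - sqrt(2)*sqrt(9 - 1/4*26) = -104893 - sqrt(2)*sqrt(9 - 13/2) = -104893 - sqrt(2)*sqrt(5/2) = -104893 - sqrt(2)*sqrt(10)/2 = -104893 - sqrt(5)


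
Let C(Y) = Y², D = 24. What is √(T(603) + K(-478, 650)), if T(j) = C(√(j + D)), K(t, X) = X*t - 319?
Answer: 18*I*√958 ≈ 557.13*I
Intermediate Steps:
K(t, X) = -319 + X*t
T(j) = 24 + j (T(j) = (√(j + 24))² = (√(24 + j))² = 24 + j)
√(T(603) + K(-478, 650)) = √((24 + 603) + (-319 + 650*(-478))) = √(627 + (-319 - 310700)) = √(627 - 311019) = √(-310392) = 18*I*√958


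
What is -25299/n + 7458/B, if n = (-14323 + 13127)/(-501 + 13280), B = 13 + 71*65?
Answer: 28773508503/106444 ≈ 2.7032e+5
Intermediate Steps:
B = 4628 (B = 13 + 4615 = 4628)
n = -92/983 (n = -1196/12779 = -1196*1/12779 = -92/983 ≈ -0.093591)
-25299/n + 7458/B = -25299/(-92/983) + 7458/4628 = -25299*(-983/92) + 7458*(1/4628) = 24868917/92 + 3729/2314 = 28773508503/106444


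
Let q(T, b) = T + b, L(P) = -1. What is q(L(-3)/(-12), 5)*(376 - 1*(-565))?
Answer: 57401/12 ≈ 4783.4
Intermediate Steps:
q(L(-3)/(-12), 5)*(376 - 1*(-565)) = (-1/(-12) + 5)*(376 - 1*(-565)) = (-1*(-1/12) + 5)*(376 + 565) = (1/12 + 5)*941 = (61/12)*941 = 57401/12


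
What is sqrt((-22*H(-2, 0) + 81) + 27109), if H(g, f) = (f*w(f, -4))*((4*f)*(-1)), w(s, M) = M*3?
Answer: sqrt(27190) ≈ 164.89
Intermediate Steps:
w(s, M) = 3*M
H(g, f) = 48*f**2 (H(g, f) = (f*(3*(-4)))*((4*f)*(-1)) = (f*(-12))*(-4*f) = (-12*f)*(-4*f) = 48*f**2)
sqrt((-22*H(-2, 0) + 81) + 27109) = sqrt((-1056*0**2 + 81) + 27109) = sqrt((-1056*0 + 81) + 27109) = sqrt((-22*0 + 81) + 27109) = sqrt((0 + 81) + 27109) = sqrt(81 + 27109) = sqrt(27190)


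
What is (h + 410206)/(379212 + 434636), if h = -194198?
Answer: 27001/101731 ≈ 0.26542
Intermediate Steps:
(h + 410206)/(379212 + 434636) = (-194198 + 410206)/(379212 + 434636) = 216008/813848 = 216008*(1/813848) = 27001/101731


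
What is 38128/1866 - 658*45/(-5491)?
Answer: 132306554/5123103 ≈ 25.825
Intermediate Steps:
38128/1866 - 658*45/(-5491) = 38128*(1/1866) - 29610*(-1/5491) = 19064/933 + 29610/5491 = 132306554/5123103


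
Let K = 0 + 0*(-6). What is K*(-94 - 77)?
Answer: 0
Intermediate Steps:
K = 0 (K = 0 + 0 = 0)
K*(-94 - 77) = 0*(-94 - 77) = 0*(-171) = 0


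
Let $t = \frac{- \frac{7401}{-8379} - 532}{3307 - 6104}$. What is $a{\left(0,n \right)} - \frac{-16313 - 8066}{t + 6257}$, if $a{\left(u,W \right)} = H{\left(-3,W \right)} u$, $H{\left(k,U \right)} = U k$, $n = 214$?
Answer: $\frac{190449259959}{48881298806} \approx 3.8962$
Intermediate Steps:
$t = \frac{1483409}{7812021}$ ($t = \frac{\left(-7401\right) \left(- \frac{1}{8379}\right) - 532}{-2797} = \left(\frac{2467}{2793} - 532\right) \left(- \frac{1}{2797}\right) = \left(- \frac{1483409}{2793}\right) \left(- \frac{1}{2797}\right) = \frac{1483409}{7812021} \approx 0.18989$)
$a{\left(u,W \right)} = - 3 W u$ ($a{\left(u,W \right)} = W \left(-3\right) u = - 3 W u$)
$a{\left(0,n \right)} - \frac{-16313 - 8066}{t + 6257} = \left(-3\right) 214 \cdot 0 - \frac{-16313 - 8066}{\frac{1483409}{7812021} + 6257} = 0 - - \frac{24379}{\frac{48881298806}{7812021}} = 0 - \left(-24379\right) \frac{7812021}{48881298806} = 0 - - \frac{190449259959}{48881298806} = 0 + \frac{190449259959}{48881298806} = \frac{190449259959}{48881298806}$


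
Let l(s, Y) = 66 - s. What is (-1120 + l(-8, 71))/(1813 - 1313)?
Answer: -523/250 ≈ -2.0920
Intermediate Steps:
(-1120 + l(-8, 71))/(1813 - 1313) = (-1120 + (66 - 1*(-8)))/(1813 - 1313) = (-1120 + (66 + 8))/500 = (-1120 + 74)*(1/500) = -1046*1/500 = -523/250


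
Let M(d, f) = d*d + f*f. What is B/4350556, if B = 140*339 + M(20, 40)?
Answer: 12365/1087639 ≈ 0.011369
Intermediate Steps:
M(d, f) = d**2 + f**2
B = 49460 (B = 140*339 + (20**2 + 40**2) = 47460 + (400 + 1600) = 47460 + 2000 = 49460)
B/4350556 = 49460/4350556 = 49460*(1/4350556) = 12365/1087639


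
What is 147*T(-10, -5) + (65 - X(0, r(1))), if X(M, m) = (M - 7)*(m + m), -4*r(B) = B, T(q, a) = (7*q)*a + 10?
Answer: 105963/2 ≈ 52982.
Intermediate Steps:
T(q, a) = 10 + 7*a*q (T(q, a) = 7*a*q + 10 = 10 + 7*a*q)
r(B) = -B/4
X(M, m) = 2*m*(-7 + M) (X(M, m) = (-7 + M)*(2*m) = 2*m*(-7 + M))
147*T(-10, -5) + (65 - X(0, r(1))) = 147*(10 + 7*(-5)*(-10)) + (65 - 2*(-¼*1)*(-7 + 0)) = 147*(10 + 350) + (65 - 2*(-1)*(-7)/4) = 147*360 + (65 - 1*7/2) = 52920 + (65 - 7/2) = 52920 + 123/2 = 105963/2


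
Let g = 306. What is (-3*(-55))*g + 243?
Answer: 50733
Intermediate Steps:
(-3*(-55))*g + 243 = -3*(-55)*306 + 243 = 165*306 + 243 = 50490 + 243 = 50733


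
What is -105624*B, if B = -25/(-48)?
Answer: -110025/2 ≈ -55013.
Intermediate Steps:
B = 25/48 (B = -25*(-1/48) = 25/48 ≈ 0.52083)
-105624*B = -105624*25/48 = -110025/2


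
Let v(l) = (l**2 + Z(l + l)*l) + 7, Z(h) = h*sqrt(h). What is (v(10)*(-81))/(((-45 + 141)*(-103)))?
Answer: 2889/3296 + 675*sqrt(5)/206 ≈ 8.2034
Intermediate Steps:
Z(h) = h**(3/2)
v(l) = 7 + l**2 + 2*sqrt(2)*l**(5/2) (v(l) = (l**2 + (l + l)**(3/2)*l) + 7 = (l**2 + (2*l)**(3/2)*l) + 7 = (l**2 + (2*sqrt(2)*l**(3/2))*l) + 7 = (l**2 + 2*sqrt(2)*l**(5/2)) + 7 = 7 + l**2 + 2*sqrt(2)*l**(5/2))
(v(10)*(-81))/(((-45 + 141)*(-103))) = ((7 + 10**2 + 2*sqrt(2)*10**(5/2))*(-81))/(((-45 + 141)*(-103))) = ((7 + 100 + 2*sqrt(2)*(100*sqrt(10)))*(-81))/((96*(-103))) = ((7 + 100 + 400*sqrt(5))*(-81))/(-9888) = ((107 + 400*sqrt(5))*(-81))*(-1/9888) = (-8667 - 32400*sqrt(5))*(-1/9888) = 2889/3296 + 675*sqrt(5)/206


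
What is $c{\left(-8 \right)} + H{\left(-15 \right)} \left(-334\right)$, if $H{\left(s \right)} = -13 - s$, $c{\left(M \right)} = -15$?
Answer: $-683$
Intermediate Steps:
$c{\left(-8 \right)} + H{\left(-15 \right)} \left(-334\right) = -15 + \left(-13 - -15\right) \left(-334\right) = -15 + \left(-13 + 15\right) \left(-334\right) = -15 + 2 \left(-334\right) = -15 - 668 = -683$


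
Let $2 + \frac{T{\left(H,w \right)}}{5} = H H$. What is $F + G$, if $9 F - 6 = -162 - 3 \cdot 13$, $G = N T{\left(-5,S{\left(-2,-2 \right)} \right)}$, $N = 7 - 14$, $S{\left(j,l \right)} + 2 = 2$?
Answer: $- \frac{2480}{3} \approx -826.67$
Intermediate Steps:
$S{\left(j,l \right)} = 0$ ($S{\left(j,l \right)} = -2 + 2 = 0$)
$T{\left(H,w \right)} = -10 + 5 H^{2}$ ($T{\left(H,w \right)} = -10 + 5 H H = -10 + 5 H^{2}$)
$N = -7$
$G = -805$ ($G = - 7 \left(-10 + 5 \left(-5\right)^{2}\right) = - 7 \left(-10 + 5 \cdot 25\right) = - 7 \left(-10 + 125\right) = \left(-7\right) 115 = -805$)
$F = - \frac{65}{3}$ ($F = \frac{2}{3} + \frac{-162 - 3 \cdot 13}{9} = \frac{2}{3} + \frac{-162 - 39}{9} = \frac{2}{3} + \frac{1}{9} \left(-201\right) = \frac{2}{3} - \frac{67}{3} = - \frac{65}{3} \approx -21.667$)
$F + G = - \frac{65}{3} - 805 = - \frac{2480}{3}$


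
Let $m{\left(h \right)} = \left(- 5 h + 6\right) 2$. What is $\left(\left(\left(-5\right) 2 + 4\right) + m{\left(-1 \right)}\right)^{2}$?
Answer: $256$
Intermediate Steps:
$m{\left(h \right)} = 12 - 10 h$ ($m{\left(h \right)} = \left(6 - 5 h\right) 2 = 12 - 10 h$)
$\left(\left(\left(-5\right) 2 + 4\right) + m{\left(-1 \right)}\right)^{2} = \left(\left(\left(-5\right) 2 + 4\right) + \left(12 - -10\right)\right)^{2} = \left(\left(-10 + 4\right) + \left(12 + 10\right)\right)^{2} = \left(-6 + 22\right)^{2} = 16^{2} = 256$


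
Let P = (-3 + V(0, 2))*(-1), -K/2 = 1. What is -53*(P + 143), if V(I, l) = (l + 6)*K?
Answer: -8586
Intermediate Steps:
K = -2 (K = -2*1 = -2)
V(I, l) = -12 - 2*l (V(I, l) = (l + 6)*(-2) = (6 + l)*(-2) = -12 - 2*l)
P = 19 (P = (-3 + (-12 - 2*2))*(-1) = (-3 + (-12 - 4))*(-1) = (-3 - 16)*(-1) = -19*(-1) = 19)
-53*(P + 143) = -53*(19 + 143) = -53*162 = -8586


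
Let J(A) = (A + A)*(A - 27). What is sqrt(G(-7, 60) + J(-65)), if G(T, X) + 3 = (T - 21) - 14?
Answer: sqrt(11915) ≈ 109.16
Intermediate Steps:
G(T, X) = -38 + T (G(T, X) = -3 + ((T - 21) - 14) = -3 + ((-21 + T) - 14) = -3 + (-35 + T) = -38 + T)
J(A) = 2*A*(-27 + A) (J(A) = (2*A)*(-27 + A) = 2*A*(-27 + A))
sqrt(G(-7, 60) + J(-65)) = sqrt((-38 - 7) + 2*(-65)*(-27 - 65)) = sqrt(-45 + 2*(-65)*(-92)) = sqrt(-45 + 11960) = sqrt(11915)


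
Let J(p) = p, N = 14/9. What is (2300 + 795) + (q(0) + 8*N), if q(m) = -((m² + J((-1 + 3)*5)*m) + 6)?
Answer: 27913/9 ≈ 3101.4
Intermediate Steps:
N = 14/9 (N = 14*(⅑) = 14/9 ≈ 1.5556)
q(m) = -6 - m² - 10*m (q(m) = -((m² + ((-1 + 3)*5)*m) + 6) = -((m² + (2*5)*m) + 6) = -((m² + 10*m) + 6) = -(6 + m² + 10*m) = -6 - m² - 10*m)
(2300 + 795) + (q(0) + 8*N) = (2300 + 795) + ((-6 - 1*0² - 10*0) + 8*(14/9)) = 3095 + ((-6 - 1*0 + 0) + 112/9) = 3095 + ((-6 + 0 + 0) + 112/9) = 3095 + (-6 + 112/9) = 3095 + 58/9 = 27913/9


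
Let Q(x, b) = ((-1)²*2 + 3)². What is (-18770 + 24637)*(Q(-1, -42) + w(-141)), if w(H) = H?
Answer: -680572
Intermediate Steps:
Q(x, b) = 25 (Q(x, b) = (1*2 + 3)² = (2 + 3)² = 5² = 25)
(-18770 + 24637)*(Q(-1, -42) + w(-141)) = (-18770 + 24637)*(25 - 141) = 5867*(-116) = -680572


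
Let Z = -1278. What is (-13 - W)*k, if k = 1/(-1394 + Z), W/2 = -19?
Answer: -25/2672 ≈ -0.0093563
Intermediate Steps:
W = -38 (W = 2*(-19) = -38)
k = -1/2672 (k = 1/(-1394 - 1278) = 1/(-2672) = -1/2672 ≈ -0.00037425)
(-13 - W)*k = (-13 - 1*(-38))*(-1/2672) = (-13 + 38)*(-1/2672) = 25*(-1/2672) = -25/2672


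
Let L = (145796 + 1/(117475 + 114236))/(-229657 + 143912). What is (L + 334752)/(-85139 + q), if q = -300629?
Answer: -6650838936483683/7664461652420760 ≈ -0.86775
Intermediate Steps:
L = -33782536957/19868059695 (L = (145796 + 1/231711)/(-85745) = (145796 + 1/231711)*(-1/85745) = (33782536957/231711)*(-1/85745) = -33782536957/19868059695 ≈ -1.7003)
(L + 334752)/(-85139 + q) = (-33782536957/19868059695 + 334752)/(-85139 - 300629) = (6650838936483683/19868059695)/(-385768) = (6650838936483683/19868059695)*(-1/385768) = -6650838936483683/7664461652420760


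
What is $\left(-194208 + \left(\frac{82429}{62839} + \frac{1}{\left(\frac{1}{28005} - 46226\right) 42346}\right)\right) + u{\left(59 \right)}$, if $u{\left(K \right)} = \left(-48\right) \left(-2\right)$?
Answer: $- \frac{668671786827995783425921}{3444796331686803926} \approx -1.9411 \cdot 10^{5}$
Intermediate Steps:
$u{\left(K \right)} = 96$
$\left(-194208 + \left(\frac{82429}{62839} + \frac{1}{\left(\frac{1}{28005} - 46226\right) 42346}\right)\right) + u{\left(59 \right)} = \left(-194208 + \left(\frac{82429}{62839} + \frac{1}{\left(\frac{1}{28005} - 46226\right) 42346}\right)\right) + 96 = \left(-194208 + \left(82429 \cdot \frac{1}{62839} + \frac{1}{\frac{1}{28005} - 46226} \cdot \frac{1}{42346}\right)\right) + 96 = \left(-194208 + \left(\frac{82429}{62839} + \frac{1}{- \frac{1294559129}{28005}} \cdot \frac{1}{42346}\right)\right) + 96 = \left(-194208 + \left(\frac{82429}{62839} - \frac{28005}{54819400876634}\right)\right) + 96 = \left(-194208 + \frac{4518708393100257791}{3444796331686803926}\right) + 96 = - \frac{669002487275837716602817}{3444796331686803926} + 96 = - \frac{668671786827995783425921}{3444796331686803926}$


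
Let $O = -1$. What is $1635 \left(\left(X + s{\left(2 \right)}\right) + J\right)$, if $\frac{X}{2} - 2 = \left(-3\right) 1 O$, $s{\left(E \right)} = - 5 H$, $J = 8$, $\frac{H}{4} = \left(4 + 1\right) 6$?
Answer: $-951570$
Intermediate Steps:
$H = 120$ ($H = 4 \left(4 + 1\right) 6 = 4 \cdot 5 \cdot 6 = 4 \cdot 30 = 120$)
$s{\left(E \right)} = -600$ ($s{\left(E \right)} = \left(-5\right) 120 = -600$)
$X = 10$ ($X = 4 + 2 \left(-3\right) 1 \left(-1\right) = 4 + 2 \left(\left(-3\right) \left(-1\right)\right) = 4 + 2 \cdot 3 = 4 + 6 = 10$)
$1635 \left(\left(X + s{\left(2 \right)}\right) + J\right) = 1635 \left(\left(10 - 600\right) + 8\right) = 1635 \left(-590 + 8\right) = 1635 \left(-582\right) = -951570$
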